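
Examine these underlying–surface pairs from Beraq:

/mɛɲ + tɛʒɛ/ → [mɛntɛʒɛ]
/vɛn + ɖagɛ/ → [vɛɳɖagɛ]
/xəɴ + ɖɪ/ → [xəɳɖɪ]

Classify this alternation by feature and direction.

regressive place assimilation

Comparing underlying and surface forms, /ɲ/ → [n] is the alternation; the neighbouring /t/ is constant.
The change palatal → alveolar matches the place of the following /t/, identifying this as place assimilation.
Manner and voice are unchanged, so the assimilation is partial, not total.
The other alternating forms pattern the same way: /n/ → [ɳ] before /ɖ/ (alveolar → retroflex, matching retroflex); /ɴ/ → [ɳ] before /ɖ/ (uvular → retroflex, matching retroflex) — only place changes, and always toward the following segment.
Since the segment that changes precedes the conditioning segment, the assimilation is regressive.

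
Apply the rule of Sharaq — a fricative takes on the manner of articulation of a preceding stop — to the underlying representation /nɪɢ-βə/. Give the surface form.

/β/ is a voiced bilabial fricative. The preceding trigger /ɢ/ is a stop, so /β/ must become a stop as well.
Changing only its manner to stop gives [b] — the voiced bilabial stop.

[nɪɢbə]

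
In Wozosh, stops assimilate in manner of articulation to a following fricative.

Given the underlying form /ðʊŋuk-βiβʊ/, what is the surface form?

The rule targets /k/ (voiceless velar stop), which sits before the trigger /β/ (fricative).
Changing only its manner to fricative gives [x] — the voiceless velar fricative.

[ðʊŋuxβiβʊ]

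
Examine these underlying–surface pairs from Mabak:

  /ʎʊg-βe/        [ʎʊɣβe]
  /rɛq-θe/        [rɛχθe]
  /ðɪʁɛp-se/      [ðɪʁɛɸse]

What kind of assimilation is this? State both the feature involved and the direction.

Underlying /g/ is realised as [ɣ] next to /β/; /β/ itself does not change.
The change stop → fricative matches the manner of the following /β/, identifying this as manner assimilation.
Place and voice are unchanged, so the assimilation is partial, not total.
Checking the remaining alternations: /q/ → [χ] before /θ/ (stop → fricative, matching a fricative); /p/ → [ɸ] before /s/ (stop → fricative, matching a fricative) — only manner changes, and always toward the following segment.
Since the segment that changes precedes the conditioning segment, the assimilation is regressive.

regressive manner assimilation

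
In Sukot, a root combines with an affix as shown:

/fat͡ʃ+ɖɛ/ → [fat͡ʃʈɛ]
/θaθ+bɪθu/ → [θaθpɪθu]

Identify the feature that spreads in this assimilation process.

Underlying /ɖ/ is realised as [ʈ] next to /t͡ʃ/; /t͡ʃ/ itself does not change.
The change voiced → voiceless matches the voicing of the preceding /t͡ʃ/, identifying this as voicing assimilation.
The other alternating form patterns the same way: /b/ → [p] after /θ/ (voiced → voiceless, matching voiceless) — only voicing changes, and always toward the preceding segment.

voicing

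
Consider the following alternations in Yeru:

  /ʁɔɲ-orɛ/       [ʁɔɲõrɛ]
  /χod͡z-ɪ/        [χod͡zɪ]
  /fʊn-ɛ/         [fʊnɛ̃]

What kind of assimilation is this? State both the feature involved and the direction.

progressive nasality assimilation (vowel nasalisation)

The vowel /o/ surfaces as nasalised [õ] next to the preceding nasal /ɲ/ — it has acquired the [+nasal] feature of its neighbour.
Likewise in the remaining data: /ɛ/ → [ɛ̃] after /n/ — each time a vowel is nasalised next to a preceding nasal.
No change occurs in [χod͡zɪ] because the vowel at the boundary is adjacent to an oral consonant, not a nasal (/ɪ/ next to /d͡z/).
Because the conditioning nasal is to the left of the vowel that changes, the process is progressive (perseverative).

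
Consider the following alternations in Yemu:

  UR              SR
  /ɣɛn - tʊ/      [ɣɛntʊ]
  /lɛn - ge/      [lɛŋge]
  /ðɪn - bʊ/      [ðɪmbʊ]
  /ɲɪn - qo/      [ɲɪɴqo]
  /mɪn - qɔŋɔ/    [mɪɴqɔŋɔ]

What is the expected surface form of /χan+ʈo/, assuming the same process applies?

[χaɳʈo]

The data show regressive place assimilation: /n/ → [ŋ] before /g/; /n/ → [m] before /b/; /n/ → [ɴ] before /q/. In each pair only place changes, matching the following consonant, while manner and voice stay constant.
Nothing changes in [ɣɛntʊ]: there the adjacent consonants already agree in place (/n/ and /t/ are both alveolar), so this form is consistent with the same rule.
/n/ is a voiced alveolar nasal. The following trigger /ʈ/ is retroflex, so /n/ must become retroflex as well.
A voiced retroflex nasal is [ɳ], so the surface segment is [ɳ].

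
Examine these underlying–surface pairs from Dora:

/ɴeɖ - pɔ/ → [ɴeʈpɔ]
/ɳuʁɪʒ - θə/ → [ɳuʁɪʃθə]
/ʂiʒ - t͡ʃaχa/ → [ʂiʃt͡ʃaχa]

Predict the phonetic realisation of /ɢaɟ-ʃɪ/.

[ɢacʃɪ]

The data show regressive voicing assimilation: /ɖ/ → [ʈ] before /p/; /ʒ/ → [ʃ] before /θ/; /ʒ/ → [ʃ] before /t͡ʃ/. In each pair only voicing changes, matching the following consonant, while place and manner stay constant.
The rule targets /ɟ/ (voiced palatal stop), which sits before the trigger /ʃ/ (voiceless).
Changing only its voicing to voiceless gives [c] — the voiceless palatal stop.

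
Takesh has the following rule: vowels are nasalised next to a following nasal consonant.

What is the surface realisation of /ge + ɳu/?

/e/ sits next to the nasal /ɳ/ and is therefore nasalised to [ẽ].

[gẽɳu]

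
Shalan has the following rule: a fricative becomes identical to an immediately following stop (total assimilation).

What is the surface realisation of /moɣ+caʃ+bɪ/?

[moccabbɪ]

/ɣ/ is the segment targeted by the rule; it sits immediately before /c/, so it assimilates completely and surfaces as [c].
At the second juncture, /ʃ/ likewise becomes [b] adjacent to /b/.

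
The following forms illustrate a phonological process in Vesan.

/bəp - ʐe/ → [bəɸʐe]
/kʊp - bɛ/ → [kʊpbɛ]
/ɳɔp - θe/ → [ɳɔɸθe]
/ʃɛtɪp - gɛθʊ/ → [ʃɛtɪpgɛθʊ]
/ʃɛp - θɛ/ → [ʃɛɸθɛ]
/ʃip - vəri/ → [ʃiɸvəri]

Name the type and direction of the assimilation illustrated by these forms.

The segment that alternates is /p/, which surfaces as [ɸ] when adjacent to /ʐ/.
/p/ is a stop while /ʐ/ is a fricative; the output [ɸ] is a fricative, matching the trigger — so the feature that spreads is manner.
Place and voice are unchanged, so the assimilation is partial, not total.
Checking the remaining alternations: /p/ → [ɸ] before /θ/ (stop → fricative, matching a fricative); /p/ → [ɸ] before /v/ (stop → fricative, matching a fricative) — only manner changes, and always toward the following segment.
Nothing changes in [kʊpbɛ], [ʃɛtɪpgɛθʊ]: there the adjacent consonants already agree in manner (/p/ and /b/ are both stops; /p/ and /g/ are both stops), so these forms are consistent with the same rule.
The trigger is the following segment, so the direction is regressive (anticipatory).

regressive manner assimilation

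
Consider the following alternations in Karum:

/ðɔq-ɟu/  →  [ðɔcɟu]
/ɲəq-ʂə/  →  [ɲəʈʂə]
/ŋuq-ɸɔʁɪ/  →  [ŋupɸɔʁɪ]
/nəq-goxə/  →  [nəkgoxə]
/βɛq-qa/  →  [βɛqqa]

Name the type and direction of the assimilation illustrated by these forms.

regressive place assimilation

The segment that alternates is /q/, which surfaces as [c] when adjacent to /ɟ/.
The change uvular → palatal matches the place of the following /ɟ/, identifying this as place assimilation.
Manner and voice are unchanged, so the assimilation is partial, not total.
The same holds elsewhere in the data: /q/ → [ʈ] before /ʂ/ (uvular → retroflex, matching retroflex); /q/ → [p] before /ɸ/ (uvular → bilabial, matching bilabial); /q/ → [k] before /g/ (uvular → velar, matching velar) — only place changes, and always toward the following segment.
No alternation appears in [βɛqqa]: there the adjacent consonants already agree in place (/q/ and /q/ are both uvular), so this form is consistent with the same rule.
Since the segment that changes precedes the conditioning segment, the assimilation is regressive.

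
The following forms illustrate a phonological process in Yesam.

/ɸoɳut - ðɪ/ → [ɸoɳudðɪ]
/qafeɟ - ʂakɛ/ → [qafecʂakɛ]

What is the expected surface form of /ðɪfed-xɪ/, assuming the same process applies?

The data show regressive voicing assimilation: /t/ → [d] before /ð/; /ɟ/ → [c] before /ʂ/. In each pair only voicing changes, matching the following consonant, while place and manner stay constant.
/d/ is a voiced alveolar stop. The following trigger /x/ is voiceless, so /d/ must become voiceless as well.
A voiceless alveolar stop is [t], so the surface segment is [t].

[ðɪfetxɪ]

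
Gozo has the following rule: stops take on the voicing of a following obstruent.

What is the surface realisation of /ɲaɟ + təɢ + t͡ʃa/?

[ɲactəqt͡ʃa]

/ɟ/ is a voiced palatal stop. The following trigger /t/ is voiceless, so /ɟ/ must become voiceless as well.
The voiceless palatal stop is [c], so /ɟ/ → [c].
The same rule applies at the second boundary: /ɢ/ → [q] next to /t͡ʃ/.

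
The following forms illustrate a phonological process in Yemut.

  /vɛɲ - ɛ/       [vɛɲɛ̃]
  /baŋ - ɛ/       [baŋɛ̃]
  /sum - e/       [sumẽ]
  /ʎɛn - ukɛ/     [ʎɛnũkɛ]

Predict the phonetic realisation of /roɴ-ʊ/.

The data show progressive nasality assimilation (vowel nasalisation): /ɛ/ → [ɛ̃] after /ɲ/; /ɛ/ → [ɛ̃] after /ŋ/; /e/ → [ẽ] after /m/; /u/ → [ũ] after /n/ — a vowel is nasalised by an immediately preceding nasal consonant.
/ʊ/ sits next to the nasal /ɴ/ and is therefore nasalised to [ʊ̃].

[roɴʊ̃]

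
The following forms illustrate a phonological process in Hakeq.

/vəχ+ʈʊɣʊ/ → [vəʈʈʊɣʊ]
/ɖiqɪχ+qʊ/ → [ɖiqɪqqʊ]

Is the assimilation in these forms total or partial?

total assimilation

The segment that alternates is /χ/, which surfaces as [ʈ] when adjacent to /ʈ/.
The output [ʈ] is identical to the trigger /ʈ/ — every feature (place, manner, voicing) has been copied — so this is total assimilation.
The other form behaves the same way: /χ/ → [q] before /q/ — in each case the output is a copy of the following consonant.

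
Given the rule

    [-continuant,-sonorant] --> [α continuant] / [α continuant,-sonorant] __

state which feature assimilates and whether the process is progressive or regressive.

The shared variable α links the value of [continuant] on the target to that of the neighbouring obstruent. [continuant] distinguishes stops from fricatives — a manner-of-articulation feature — so this is manner assimilation.
Since the environment is written before the underscore, the trigger precedes the target; the direction is progressive.

progressive manner assimilation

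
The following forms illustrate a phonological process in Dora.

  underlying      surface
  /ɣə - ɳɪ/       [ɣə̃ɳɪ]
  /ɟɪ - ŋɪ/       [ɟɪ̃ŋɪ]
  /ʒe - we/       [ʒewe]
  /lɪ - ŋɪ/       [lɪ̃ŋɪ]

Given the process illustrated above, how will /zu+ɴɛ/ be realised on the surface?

The data show regressive nasality assimilation (vowel nasalisation): /ə/ → [ə̃] before /ɳ/; /ɪ/ → [ɪ̃] before /ŋ/ — a vowel is nasalised by an immediately following nasal consonant.
No change occurs in [ʒewe] because the vowel at the boundary is adjacent to an oral consonant, not a nasal (/e/ next to /w/).
/u/ sits next to the nasal /ɴ/ and is therefore nasalised to [ũ].

[zũɴɛ]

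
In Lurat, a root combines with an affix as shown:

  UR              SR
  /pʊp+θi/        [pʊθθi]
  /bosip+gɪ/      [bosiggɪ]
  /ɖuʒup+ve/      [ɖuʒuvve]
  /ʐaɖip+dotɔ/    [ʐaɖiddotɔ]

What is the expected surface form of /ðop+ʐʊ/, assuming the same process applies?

[ðoʐʐʊ]

The data show regressive total assimilation (/p/ → [θ] before /θ/; /p/ → [g] before /g/; /p/ → [v] before /v/; /p/ → [d] before /d/): in every case the target segment becomes identical to its following neighbour, copying more than a single feature.
/p/ is the segment targeted by the rule; it sits immediately before /ʐ/, so it assimilates completely and surfaces as [ʐ].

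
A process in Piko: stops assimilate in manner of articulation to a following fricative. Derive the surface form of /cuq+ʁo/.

The rule targets /q/ (voiceless uvular stop), which sits before the trigger /ʁ/ (fricative).
The voiceless uvular fricative is [χ], so /q/ → [χ].

[cuχʁo]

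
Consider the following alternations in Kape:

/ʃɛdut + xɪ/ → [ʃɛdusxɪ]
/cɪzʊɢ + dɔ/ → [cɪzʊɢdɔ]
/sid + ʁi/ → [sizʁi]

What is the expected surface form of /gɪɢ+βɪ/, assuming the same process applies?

[gɪʁβɪ]

The data show regressive manner assimilation: /t/ → [s] before /x/; /d/ → [z] before /ʁ/. In each pair only manner changes, matching the following consonant, while place and voice stay constant.
No alternation appears in [cɪzʊɢdɔ]: there the adjacent consonants already agree in manner (/ɢ/ and /d/ are both stops), so this form is consistent with the same rule.
/ɢ/ is a voiced uvular stop. The following trigger /β/ is a fricative, so /ɢ/ must become a fricative as well.
Changing only its manner to fricative gives [ʁ] — the voiced uvular fricative.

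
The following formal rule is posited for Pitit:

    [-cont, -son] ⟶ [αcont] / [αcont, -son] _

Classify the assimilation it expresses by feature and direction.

progressive manner assimilation

The shared variable α links the value of [cont] on the target to that of the neighbouring obstruent. [cont] distinguishes stops from fricatives — a manner-of-articulation feature — so this is manner assimilation.
Since the environment is written before the underscore, the trigger precedes the target; the direction is progressive.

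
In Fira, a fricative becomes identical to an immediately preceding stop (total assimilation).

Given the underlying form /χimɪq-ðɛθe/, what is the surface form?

[χimɪqqɛθe]

/ð/ is the segment targeted by the rule; it sits immediately after /q/, so it assimilates completely and surfaces as [q].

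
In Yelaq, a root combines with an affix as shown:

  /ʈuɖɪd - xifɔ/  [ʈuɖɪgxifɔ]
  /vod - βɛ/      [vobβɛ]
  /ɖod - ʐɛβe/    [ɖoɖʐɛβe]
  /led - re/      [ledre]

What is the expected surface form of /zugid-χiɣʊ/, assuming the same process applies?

[zugiɢχiɣʊ]

The data show regressive place assimilation: /d/ → [g] before /x/; /d/ → [b] before /β/; /d/ → [ɖ] before /ʐ/. In each pair only place changes, matching the following consonant, while manner and voice stay constant.
Nothing changes in [ledre]: there the adjacent consonants already agree in place (/d/ and /r/ are both alveolar), so this form is consistent with the same rule.
The rule targets /d/ (voiced alveolar stop), which sits before the trigger /χ/ (uvular).
Changing only its place to uvular gives [ɢ] — the voiced uvular stop.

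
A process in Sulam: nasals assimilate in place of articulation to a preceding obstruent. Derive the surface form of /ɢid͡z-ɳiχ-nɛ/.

The rule targets /ɳ/ (voiced retroflex nasal), which sits after the trigger /d͡z/ (alveolar).
The voiced alveolar nasal is [n], so /ɳ/ → [n].
The same rule applies at the second boundary: /n/ → [ɴ] next to /χ/.

[ɢid͡zniχɴɛ]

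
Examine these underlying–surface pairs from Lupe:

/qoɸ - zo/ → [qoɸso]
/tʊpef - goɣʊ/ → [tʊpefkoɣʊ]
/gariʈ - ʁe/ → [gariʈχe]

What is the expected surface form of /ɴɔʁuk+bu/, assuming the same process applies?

[ɴɔʁukpu]

The data show progressive voicing assimilation: /z/ → [s] after /ɸ/; /g/ → [k] after /f/; /ʁ/ → [χ] after /ʈ/. In each pair only voicing changes, matching the preceding consonant, while place and manner stay constant.
The rule targets /b/ (voiced bilabial stop), which sits after the trigger /k/ (voiceless).
Changing only its voicing to voiceless gives [p] — the voiceless bilabial stop.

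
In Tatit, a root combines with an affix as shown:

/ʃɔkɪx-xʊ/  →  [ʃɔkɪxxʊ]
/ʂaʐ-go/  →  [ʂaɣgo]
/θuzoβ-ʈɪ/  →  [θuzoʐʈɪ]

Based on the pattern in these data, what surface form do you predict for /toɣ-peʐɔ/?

The data show regressive place assimilation: /ʐ/ → [ɣ] before /g/; /β/ → [ʐ] before /ʈ/. In each pair only place changes, matching the following consonant, while manner and voice stay constant.
Nothing changes in [ʃɔkɪxxʊ]: there the adjacent consonants already agree in place (/x/ and /x/ are both velar), so this form is consistent with the same rule.
/ɣ/ is a voiced velar fricative. The following trigger /p/ is bilabial, so /ɣ/ must become bilabial as well.
A voiced bilabial fricative is [β], so the surface segment is [β].

[toβpeʐɔ]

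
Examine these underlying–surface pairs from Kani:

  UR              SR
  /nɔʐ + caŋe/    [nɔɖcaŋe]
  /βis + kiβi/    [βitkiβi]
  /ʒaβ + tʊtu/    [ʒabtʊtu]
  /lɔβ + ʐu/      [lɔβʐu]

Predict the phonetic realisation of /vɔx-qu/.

[vɔkqu]

The data show regressive manner assimilation: /ʐ/ → [ɖ] before /c/; /s/ → [t] before /k/; /β/ → [b] before /t/. In each pair only manner changes, matching the following consonant, while place and voice stay constant.
Nothing changes in [lɔβʐu]: there the adjacent consonants already agree in manner (/β/ and /ʐ/ are both fricatives), so this form is consistent with the same rule.
/x/ is a voiceless velar fricative. The following trigger /q/ is a stop, so /x/ must become a stop as well.
Changing only its manner to stop gives [k] — the voiceless velar stop.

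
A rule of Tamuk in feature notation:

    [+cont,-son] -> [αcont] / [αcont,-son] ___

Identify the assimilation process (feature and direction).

progressive manner assimilation

The shared variable α links the value of [cont] on the target to that of the neighbouring obstruent. [cont] distinguishes stops from fricatives — a manner-of-articulation feature — so this is manner assimilation.
The conditioning segment sits to the left of the focus bar, meaning the trigger precedes the segment that changes — progressive assimilation.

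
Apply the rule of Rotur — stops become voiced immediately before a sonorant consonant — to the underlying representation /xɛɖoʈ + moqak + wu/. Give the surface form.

[xɛɖoɖmoqagwu]

The rule targets /ʈ/ (voiceless retroflex stop), which sits before the trigger /m/ (voiced).
A voiced retroflex stop is [ɖ], so the surface segment is [ɖ].
The same rule applies at the second boundary: /k/ → [g] next to /w/.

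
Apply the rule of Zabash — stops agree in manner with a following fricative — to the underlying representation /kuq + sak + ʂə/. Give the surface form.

[kuχsaxʂə]

The rule targets /q/ (voiceless uvular stop), which sits before the trigger /s/ (fricative).
A voiceless uvular fricative is [χ], so the surface segment is [χ].
At the second juncture, /k/ likewise becomes [x] adjacent to /ʂ/.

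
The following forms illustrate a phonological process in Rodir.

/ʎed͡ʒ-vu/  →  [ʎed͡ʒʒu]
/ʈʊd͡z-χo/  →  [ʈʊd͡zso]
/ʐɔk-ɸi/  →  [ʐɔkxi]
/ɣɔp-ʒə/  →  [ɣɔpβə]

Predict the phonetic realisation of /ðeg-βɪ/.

The data show progressive place assimilation: /v/ → [ʒ] after /d͡ʒ/; /χ/ → [s] after /d͡z/; /ɸ/ → [x] after /k/; /ʒ/ → [β] after /p/. In each pair only place changes, matching the preceding consonant, while manner and voice stay constant.
/β/ is a voiced bilabial fricative. The preceding trigger /g/ is velar, so /β/ must become velar as well.
A voiced velar fricative is [ɣ], so the surface segment is [ɣ].

[ðegɣɪ]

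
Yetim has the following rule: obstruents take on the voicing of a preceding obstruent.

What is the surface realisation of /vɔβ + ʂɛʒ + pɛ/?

/ʂ/ is a voiceless retroflex fricative. The preceding trigger /β/ is voiced, so /ʂ/ must become voiced as well.
Changing only its voicing to voiced gives [ʐ] — the voiced retroflex fricative.
The same rule applies at the second boundary: /p/ → [b] next to /ʒ/.

[vɔβʐɛʒbɛ]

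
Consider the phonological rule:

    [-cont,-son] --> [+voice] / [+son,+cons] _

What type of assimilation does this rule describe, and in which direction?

The structural change is [+voice], and the conditioning segment [+son,+cons] (a sonorant consonant) is itself voiced, so the target comes to share the voicing of its neighbour — voicing assimilation.
The conditioning segment sits to the left of the focus bar, meaning the trigger precedes the segment that changes — progressive assimilation.

progressive voicing assimilation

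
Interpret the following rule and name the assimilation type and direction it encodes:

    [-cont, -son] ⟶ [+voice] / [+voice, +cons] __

progressive voicing assimilation

The structural change is [+voice], and the conditioning segment [+voice, +cons] (a voiced consonant) is itself voiced, so the target comes to share the voicing of its neighbour — voicing assimilation.
Since the environment is written before the underscore, the trigger precedes the target; the direction is progressive.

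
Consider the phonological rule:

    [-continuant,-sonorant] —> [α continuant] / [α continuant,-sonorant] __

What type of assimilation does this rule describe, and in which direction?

The shared variable α links the value of [continuant] on the target to that of the neighbouring obstruent. [continuant] distinguishes stops from fricatives — a manner-of-articulation feature — so this is manner assimilation.
The conditioning segment sits to the left of the focus bar, meaning the trigger precedes the segment that changes — progressive assimilation.

progressive manner assimilation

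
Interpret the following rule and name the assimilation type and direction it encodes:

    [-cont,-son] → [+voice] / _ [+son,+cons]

The structural change is [+voice], and the conditioning segment [+son,+cons] (a sonorant consonant) is itself voiced, so the target comes to share the voicing of its neighbour — voicing assimilation.
The conditioning segment sits to the right of the focus bar, meaning the trigger follows the segment that changes — regressive assimilation.

regressive voicing assimilation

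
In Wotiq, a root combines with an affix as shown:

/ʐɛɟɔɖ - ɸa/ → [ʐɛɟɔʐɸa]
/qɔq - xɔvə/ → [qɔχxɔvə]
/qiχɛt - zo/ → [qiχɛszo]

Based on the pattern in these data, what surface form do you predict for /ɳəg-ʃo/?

[ɳəɣʃo]

The data show regressive manner assimilation: /ɖ/ → [ʐ] before /ɸ/; /q/ → [χ] before /x/; /t/ → [s] before /z/. In each pair only manner changes, matching the following consonant, while place and voice stay constant.
The rule targets /g/ (voiced velar stop), which sits before the trigger /ʃ/ (fricative).
Changing only its manner to fricative gives [ɣ] — the voiced velar fricative.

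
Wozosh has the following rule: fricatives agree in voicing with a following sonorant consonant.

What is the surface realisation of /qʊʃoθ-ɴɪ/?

The rule targets /θ/ (voiceless dental fricative), which sits before the trigger /ɴ/ (voiced).
The voiced dental fricative is [ð], so /θ/ → [ð].

[qʊʃoðɴɪ]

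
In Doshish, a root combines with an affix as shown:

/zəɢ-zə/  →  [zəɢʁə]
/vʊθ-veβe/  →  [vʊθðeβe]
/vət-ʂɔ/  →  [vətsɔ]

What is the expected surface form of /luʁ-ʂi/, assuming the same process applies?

[luʁχi]

The data show progressive place assimilation: /z/ → [ʁ] after /ɢ/; /v/ → [ð] after /θ/; /ʂ/ → [s] after /t/. In each pair only place changes, matching the preceding consonant, while manner and voice stay constant.
The rule targets /ʂ/ (voiceless retroflex fricative), which sits after the trigger /ʁ/ (uvular).
The voiceless uvular fricative is [χ], so /ʂ/ → [χ].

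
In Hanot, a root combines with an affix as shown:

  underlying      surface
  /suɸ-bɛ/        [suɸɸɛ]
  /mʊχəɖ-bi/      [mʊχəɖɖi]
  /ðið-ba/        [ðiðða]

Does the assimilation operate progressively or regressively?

progressive

Underlying /b/ is realised as [ɸ] next to /ɸ/; /ɸ/ itself does not change.
The output [ɸ] is identical to the trigger /ɸ/ — every feature (place, manner, voicing) has been copied — so this is total assimilation.
The remaining alternations confirm this: /b/ → [ɖ] after /ɖ/; /b/ → [ð] after /ð/ — in each case the output is a copy of the preceding consonant.
Since the segment that changes follows the conditioning segment, the assimilation is progressive.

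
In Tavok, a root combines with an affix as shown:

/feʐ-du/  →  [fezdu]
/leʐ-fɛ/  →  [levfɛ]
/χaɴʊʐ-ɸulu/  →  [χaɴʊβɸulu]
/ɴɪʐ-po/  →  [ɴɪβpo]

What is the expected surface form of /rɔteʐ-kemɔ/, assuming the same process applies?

The data show regressive place assimilation: /ʐ/ → [z] before /d/; /ʐ/ → [v] before /f/; /ʐ/ → [β] before /ɸ/; /ʐ/ → [β] before /p/. In each pair only place changes, matching the following consonant, while manner and voice stay constant.
/ʐ/ is a voiced retroflex fricative. The following trigger /k/ is velar, so /ʐ/ must become velar as well.
A voiced velar fricative is [ɣ], so the surface segment is [ɣ].

[rɔteɣkemɔ]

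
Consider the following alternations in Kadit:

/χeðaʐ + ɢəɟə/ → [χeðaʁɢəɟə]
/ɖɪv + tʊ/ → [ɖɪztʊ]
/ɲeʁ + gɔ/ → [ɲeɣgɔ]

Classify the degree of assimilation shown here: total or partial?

Underlying /ʐ/ is realised as [ʁ] next to /ɢ/; /ɢ/ itself does not change.
The change retroflex → uvular matches the place of the following /ɢ/, identifying this as place assimilation.
Manner and voice are unchanged, so the assimilation is partial, not total.
The other alternating forms pattern the same way: /v/ → [z] before /t/ (labiodental → alveolar, matching alveolar); /ʁ/ → [ɣ] before /g/ (uvular → velar, matching velar) — only place changes, and always toward the following segment.

partial assimilation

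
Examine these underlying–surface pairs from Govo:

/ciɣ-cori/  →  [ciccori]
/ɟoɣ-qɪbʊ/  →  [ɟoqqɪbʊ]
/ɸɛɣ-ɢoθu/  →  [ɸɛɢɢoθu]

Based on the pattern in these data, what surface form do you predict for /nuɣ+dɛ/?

The data show regressive total assimilation (/ɣ/ → [c] before /c/; /ɣ/ → [q] before /q/; /ɣ/ → [ɢ] before /ɢ/): in every case the target segment becomes identical to its following neighbour, copying more than a single feature.
/ɣ/ is the segment targeted by the rule; it sits immediately before /d/, so it assimilates completely and surfaces as [d].

[nuddɛ]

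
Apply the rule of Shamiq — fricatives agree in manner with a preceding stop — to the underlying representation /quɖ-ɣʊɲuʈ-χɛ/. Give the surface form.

The rule targets /ɣ/ (voiced velar fricative), which sits after the trigger /ɖ/ (stop).
Changing only its manner to stop gives [g] — the voiced velar stop.
The same rule applies at the second boundary: /χ/ → [q] next to /ʈ/.

[quɖgʊɲuʈqɛ]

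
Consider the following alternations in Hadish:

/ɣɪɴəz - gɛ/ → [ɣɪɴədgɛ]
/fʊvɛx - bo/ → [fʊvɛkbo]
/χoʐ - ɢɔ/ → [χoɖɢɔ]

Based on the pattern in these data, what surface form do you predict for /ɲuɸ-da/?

[ɲupda]

The data show regressive manner assimilation: /z/ → [d] before /g/; /x/ → [k] before /b/; /ʐ/ → [ɖ] before /ɢ/. In each pair only manner changes, matching the following consonant, while place and voice stay constant.
/ɸ/ is a voiceless bilabial fricative. The following trigger /d/ is a stop, so /ɸ/ must become a stop as well.
Changing only its manner to stop gives [p] — the voiceless bilabial stop.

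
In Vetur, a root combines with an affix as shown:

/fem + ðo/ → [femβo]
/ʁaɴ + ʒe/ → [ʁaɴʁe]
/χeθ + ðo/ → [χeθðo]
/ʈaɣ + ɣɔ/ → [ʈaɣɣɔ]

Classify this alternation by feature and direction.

progressive place assimilation

The segment that alternates is /ð/, which surfaces as [β] when adjacent to /m/.
/ð/ is dental while /m/ is bilabial; the output [β] is bilabial, matching the trigger — so the feature that spreads is place.
Manner and voice are unchanged, so the assimilation is partial, not total.
The same holds elsewhere in the data: /ʒ/ → [ʁ] after /ɴ/ (postalveolar → uvular, matching uvular) — only place changes, and always toward the preceding segment.
No alternation appears in [χeθðo], [ʈaɣɣɔ]: there the adjacent consonants already agree in place (/ð/ and /θ/ are both dental; /ɣ/ and /ɣ/ are both velar), so these forms are consistent with the same rule.
The trigger is the preceding segment, so the direction is progressive (perseverative).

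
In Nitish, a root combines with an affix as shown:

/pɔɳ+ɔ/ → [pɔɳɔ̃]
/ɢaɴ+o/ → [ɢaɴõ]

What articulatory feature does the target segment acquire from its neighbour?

The vowel /ɔ/ surfaces as nasalised [ɔ̃] next to the preceding nasal /ɳ/ — it has acquired the [+nasal] feature of its neighbour.
Likewise in the remaining data: /o/ → [õ] after /ɴ/ — each time a vowel is nasalised next to a preceding nasal.

nasality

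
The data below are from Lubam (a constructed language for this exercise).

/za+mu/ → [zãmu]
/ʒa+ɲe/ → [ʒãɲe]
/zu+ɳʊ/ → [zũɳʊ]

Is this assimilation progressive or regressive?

regressive

The vowel /a/ surfaces as nasalised [ã] next to the following nasal /m/ — it has acquired the [+nasal] feature of its neighbour.
Likewise in the remaining data: /a/ → [ã] before /ɲ/; /u/ → [ũ] before /ɳ/ — each time a vowel is nasalised next to a following nasal.
Because the conditioning nasal is to the right of the vowel that changes, the process is regressive (anticipatory).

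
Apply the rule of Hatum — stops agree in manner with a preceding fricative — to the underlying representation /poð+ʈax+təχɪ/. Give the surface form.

The rule targets /ʈ/ (voiceless retroflex stop), which sits after the trigger /ð/ (fricative).
Changing only its manner to fricative gives [ʂ] — the voiceless retroflex fricative.
At the second juncture, /t/ likewise becomes [s] adjacent to /x/.

[poðʂaxsəχɪ]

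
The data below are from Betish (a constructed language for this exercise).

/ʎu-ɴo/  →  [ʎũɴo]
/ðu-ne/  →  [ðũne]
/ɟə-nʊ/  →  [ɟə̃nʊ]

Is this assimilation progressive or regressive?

The vowel /u/ surfaces as nasalised [ũ] next to the following nasal /ɴ/ — it has acquired the [+nasal] feature of its neighbour.
The other forms show the same pattern: /u/ → [ũ] before /n/; /ə/ → [ə̃] before /n/ — each time a vowel is nasalised next to a following nasal.
Because the conditioning nasal is to the right of the vowel that changes, the process is regressive (anticipatory).

regressive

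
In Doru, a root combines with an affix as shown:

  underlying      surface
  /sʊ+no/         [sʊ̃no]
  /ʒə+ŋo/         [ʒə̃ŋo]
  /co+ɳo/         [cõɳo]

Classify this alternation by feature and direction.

The vowel /ʊ/ surfaces as nasalised [ʊ̃] next to the following nasal /n/ — it has acquired the [+nasal] feature of its neighbour.
The other forms show the same pattern: /ə/ → [ə̃] before /ŋ/; /o/ → [õ] before /ɳ/ — each time a vowel is nasalised next to a following nasal.
Because the conditioning nasal is to the right of the vowel that changes, the process is regressive (anticipatory).

regressive nasality assimilation (vowel nasalisation)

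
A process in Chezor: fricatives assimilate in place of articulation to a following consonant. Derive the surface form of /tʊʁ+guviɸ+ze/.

[tʊɣguvisze]

The rule targets /ʁ/ (voiced uvular fricative), which sits before the trigger /g/ (velar).
Changing only its place to velar gives [ɣ] — the voiced velar fricative.
At the second juncture, /ɸ/ likewise becomes [s] adjacent to /z/.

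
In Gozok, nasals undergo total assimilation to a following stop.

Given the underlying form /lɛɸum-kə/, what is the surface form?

[lɛɸukkə]

/m/ is the segment targeted by the rule; it sits immediately before /k/, so it assimilates completely and surfaces as [k].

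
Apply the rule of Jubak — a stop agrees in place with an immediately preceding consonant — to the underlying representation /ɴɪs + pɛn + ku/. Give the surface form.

[ɴɪstɛntu]

The rule targets /p/ (voiceless bilabial stop), which sits after the trigger /s/ (alveolar).
Changing only its place to alveolar gives [t] — the voiceless alveolar stop.
The same rule applies at the second boundary: /k/ → [t] next to /n/.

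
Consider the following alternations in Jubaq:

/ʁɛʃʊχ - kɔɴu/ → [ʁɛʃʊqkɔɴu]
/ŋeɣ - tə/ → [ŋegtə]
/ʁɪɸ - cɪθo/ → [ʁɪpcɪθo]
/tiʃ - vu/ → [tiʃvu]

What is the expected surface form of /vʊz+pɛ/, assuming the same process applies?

The data show regressive manner assimilation: /χ/ → [q] before /k/; /ɣ/ → [g] before /t/; /ɸ/ → [p] before /c/. In each pair only manner changes, matching the following consonant, while place and voice stay constant.
No alternation appears in [tiʃvu]: there the adjacent consonants already agree in manner (/ʃ/ and /v/ are both fricatives), so this form is consistent with the same rule.
The rule targets /z/ (voiced alveolar fricative), which sits before the trigger /p/ (stop).
The voiced alveolar stop is [d], so /z/ → [d].

[vʊdpɛ]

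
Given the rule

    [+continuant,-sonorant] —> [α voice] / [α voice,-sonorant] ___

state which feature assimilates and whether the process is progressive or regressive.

The rule copies [voice] from the environment onto the target, so the assimilating feature is voicing.
Since the environment is written before the underscore, the trigger precedes the target; the direction is progressive.

progressive voicing assimilation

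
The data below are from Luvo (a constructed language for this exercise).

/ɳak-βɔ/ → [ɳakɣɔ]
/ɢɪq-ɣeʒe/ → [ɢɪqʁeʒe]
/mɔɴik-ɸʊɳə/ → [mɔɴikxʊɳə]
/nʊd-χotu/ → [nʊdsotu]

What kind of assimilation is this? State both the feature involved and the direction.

progressive place assimilation

The segment that alternates is /β/, which surfaces as [ɣ] when adjacent to /k/.
The change bilabial → velar matches the place of the preceding /k/, identifying this as place assimilation.
Manner and voice are unchanged, so the assimilation is partial, not total.
The same holds elsewhere in the data: /ɣ/ → [ʁ] after /q/ (velar → uvular, matching uvular); /ɸ/ → [x] after /k/ (bilabial → velar, matching velar); /χ/ → [s] after /d/ (uvular → alveolar, matching alveolar) — only place changes, and always toward the preceding segment.
The trigger is the preceding segment, so the direction is progressive (perseverative).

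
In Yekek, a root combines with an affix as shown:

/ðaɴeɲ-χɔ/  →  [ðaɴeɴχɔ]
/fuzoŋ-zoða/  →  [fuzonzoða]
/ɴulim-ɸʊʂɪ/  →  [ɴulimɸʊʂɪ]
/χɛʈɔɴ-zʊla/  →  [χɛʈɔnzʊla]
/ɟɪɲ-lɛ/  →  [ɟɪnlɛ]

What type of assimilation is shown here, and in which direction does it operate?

The segment that alternates is /ɲ/, which surfaces as [ɴ] when adjacent to /χ/.
/ɲ/ is palatal while /χ/ is uvular; the output [ɴ] is uvular, matching the trigger — so the feature that spreads is place.
Manner and voice are unchanged, so the assimilation is partial, not total.
Checking the remaining alternations: /ŋ/ → [n] before /z/ (velar → alveolar, matching alveolar); /ɴ/ → [n] before /z/ (uvular → alveolar, matching alveolar); /ɲ/ → [n] before /l/ (palatal → alveolar, matching alveolar) — only place changes, and always toward the following segment.
No alternation appears in [ɴulimɸʊʂɪ]: there the adjacent consonants already agree in place (/m/ and /ɸ/ are both bilabial), so this form is consistent with the same rule.
The trigger is the following segment, so the direction is regressive (anticipatory).

regressive place assimilation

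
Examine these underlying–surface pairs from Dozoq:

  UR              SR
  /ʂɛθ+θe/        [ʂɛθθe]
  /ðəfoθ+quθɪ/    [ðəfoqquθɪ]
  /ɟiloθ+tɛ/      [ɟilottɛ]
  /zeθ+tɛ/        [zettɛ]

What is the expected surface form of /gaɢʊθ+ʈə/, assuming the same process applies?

[gaɢʊʈʈə]

The data show regressive total assimilation (/θ/ → [q] before /q/; /θ/ → [t] before /t/): in every case the target segment becomes identical to its following neighbour, copying more than a single feature.
In [ʂɛθθe] the two consonants at the boundary are already identical (/θ/ + /θ/), so the rule applies vacuously and nothing changes.
/θ/ is the segment targeted by the rule; it sits immediately before /ʈ/, so it assimilates completely and surfaces as [ʈ].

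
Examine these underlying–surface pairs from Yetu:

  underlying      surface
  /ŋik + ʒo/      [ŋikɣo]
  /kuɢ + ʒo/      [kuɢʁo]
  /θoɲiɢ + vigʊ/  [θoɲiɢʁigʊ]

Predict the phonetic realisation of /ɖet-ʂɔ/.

The data show progressive place assimilation: /ʒ/ → [ɣ] after /k/; /ʒ/ → [ʁ] after /ɢ/; /v/ → [ʁ] after /ɢ/. In each pair only place changes, matching the preceding consonant, while manner and voice stay constant.
/ʂ/ is a voiceless retroflex fricative. The preceding trigger /t/ is alveolar, so /ʂ/ must become alveolar as well.
The voiceless alveolar fricative is [s], so /ʂ/ → [s].

[ɖetsɔ]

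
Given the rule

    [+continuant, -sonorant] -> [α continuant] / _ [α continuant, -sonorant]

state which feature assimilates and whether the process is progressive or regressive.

The shared variable α links the value of [continuant] on the target to that of the neighbouring obstruent. [continuant] distinguishes stops from fricatives — a manner-of-articulation feature — so this is manner assimilation.
The conditioning segment sits to the right of the focus bar, meaning the trigger follows the segment that changes — regressive assimilation.

regressive manner assimilation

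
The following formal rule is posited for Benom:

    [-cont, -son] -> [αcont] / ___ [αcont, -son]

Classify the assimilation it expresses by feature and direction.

The shared variable α links the value of [cont] on the target to that of the neighbouring obstruent. [cont] distinguishes stops from fricatives — a manner-of-articulation feature — so this is manner assimilation.
Since the environment is written after the underscore, the trigger follows the target; the direction is regressive.

regressive manner assimilation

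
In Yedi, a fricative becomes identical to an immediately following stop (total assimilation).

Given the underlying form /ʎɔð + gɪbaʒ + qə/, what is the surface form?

[ʎɔggɪbaqqə]

/ð/ is the segment targeted by the rule; it sits immediately before /g/, so it assimilates completely and surfaces as [g].
At the second juncture, /ʒ/ likewise becomes [q] adjacent to /q/.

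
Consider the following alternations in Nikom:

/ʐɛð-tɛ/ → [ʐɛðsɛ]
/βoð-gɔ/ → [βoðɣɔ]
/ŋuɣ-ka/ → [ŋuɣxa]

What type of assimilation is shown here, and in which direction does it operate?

progressive manner assimilation

Comparing underlying and surface forms, /t/ → [s] is the alternation; the neighbouring /ð/ is constant.
/t/ is a stop while /ð/ is a fricative; the output [s] is a fricative, matching the trigger — so the feature that spreads is manner.
Place and voice are unchanged, so the assimilation is partial, not total.
Checking the remaining alternations: /g/ → [ɣ] after /ð/ (stop → fricative, matching a fricative); /k/ → [x] after /ɣ/ (stop → fricative, matching a fricative) — only manner changes, and always toward the preceding segment.
The trigger is the preceding segment, so the direction is progressive (perseverative).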